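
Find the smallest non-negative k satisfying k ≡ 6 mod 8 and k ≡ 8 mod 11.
M = 8 × 11 = 88. M₁ = 11, y₁ ≡ 3 mod 8. M₂ = 8, y₂ ≡ 7 mod 11. k = 6×11×3 + 8×8×7 ≡ 30 mod 88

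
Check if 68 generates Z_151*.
68^{25} ≡ 1 mod 151 and 25 < 150, so ord_151(68) = 25 ≠ 150 and 68 is not a primitive root.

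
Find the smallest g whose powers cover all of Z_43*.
g = 3. Powers: [3, 9, 27, 38, 28, 41, 37, 25, 32, ...] generates all 42 non-zero residues.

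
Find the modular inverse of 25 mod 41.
Since 41 is prime, by Fermat 25^(-1) ≡ 25^{39} ≡ 23 (mod 41). Verify: 25 × 23 = 575 ≡ 1 (mod 41)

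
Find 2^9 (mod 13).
By repeated squaring (mod 13): 2^{1}≡2, 2^{2}≡4, 2^{4}≡3, 2^{8}≡9. Then 2^{9} = 2^{8+1} ≡ 9 × 2 ≡ 5 (mod 13)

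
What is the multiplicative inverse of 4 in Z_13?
Since 13 is prime, by Fermat 4^(-1) ≡ 4^{11} ≡ 10 (mod 13). Verify: 4 × 10 = 40 ≡ 1 (mod 13)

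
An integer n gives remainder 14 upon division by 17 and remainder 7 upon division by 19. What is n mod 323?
M = 17 × 19 = 323. M₁ = 19, y₁ ≡ 9 mod 17. M₂ = 17, y₂ ≡ 9 mod 19. n = 14×19×9 + 7×17×9 ≡ 235 mod 323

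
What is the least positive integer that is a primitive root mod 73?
g = 5. For each prime q|72: 5^{36}≡72, 5^{24}≡8, none ≡ 1, so ord_73(5) = 72 and 5 is a primitive root.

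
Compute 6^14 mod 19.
By repeated squaring mod 19: 6^{1}≡6, 6^{2}≡17, 6^{4}≡4, 6^{8}≡16. Then 6^{14} = 6^{8+4+2} ≡ 16 × 4 × 17 ≡ 5 mod 19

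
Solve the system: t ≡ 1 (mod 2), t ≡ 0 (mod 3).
M = 2 × 3 = 6. M₁ = 3, y₁ ≡ 1 (mod 2). M₂ = 2, y₂ ≡ 2 (mod 3). t = 1×3×1 + 0×2×2 ≡ 3 (mod 6)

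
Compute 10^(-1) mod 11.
Since 11 is prime, by Fermat 10^(-1) ≡ 10^{9} ≡ 10 mod 11. Verify: 10 × 10 = 100 ≡ 1 mod 11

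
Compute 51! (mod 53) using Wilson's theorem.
(52)! = (51)! × (52) ≡ -1 (mod 53). So (51)! ≡ -1 × (52)^(-1) ≡ (-1)×(-1) = 1 (mod 53)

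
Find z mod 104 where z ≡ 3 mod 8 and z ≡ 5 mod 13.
M = 8 × 13 = 104. M₁ = 13, y₁ ≡ 5 mod 8. M₂ = 8, y₂ ≡ 5 mod 13. z = 3×13×5 + 5×8×5 ≡ 83 mod 104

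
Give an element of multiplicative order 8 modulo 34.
9 has order 8 mod 34 since 9^{8} ≡ 1 (mod 34) and no smaller power works.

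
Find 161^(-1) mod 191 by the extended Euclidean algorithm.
Extended GCD: 161(70) + 191(-59) = 1. So 161^(-1) ≡ 70 mod 191. Verify: 161 × 70 = 11270 ≡ 1 mod 191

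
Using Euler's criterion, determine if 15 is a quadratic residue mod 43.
By Euler's criterion: 15^{21} ≡ 1 (mod 43). Since this equals 1, 15 is a QR.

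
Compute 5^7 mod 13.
By repeated squaring (mod 13): 5^{1}≡5, 5^{2}≡12, 5^{4}≡1. Then 5^{7} = 5^{4+2+1} ≡ 1 × 12 × 5 ≡ 8 (mod 13)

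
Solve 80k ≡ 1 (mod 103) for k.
Since 103 is prime, by Fermat 80^(-1) ≡ 80^{101} ≡ 94 (mod 103). Verify: 80 × 94 = 7520 ≡ 1 (mod 103)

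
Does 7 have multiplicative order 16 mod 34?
Powers of 7 mod 34: 7^1≡7, 7^2≡15, 7^3≡3, 7^4≡21, 7^5≡11, 7^6≡9, 7^7≡29, 7^8≡33, 7^9≡27, 7^10≡19, 7^11≡31, 7^12≡13, 7^13≡23, 7^14≡25, 7^15≡5, 7^16≡1. First k with 7^k≡1 is k=16. Yes, ord_34(7) = 16.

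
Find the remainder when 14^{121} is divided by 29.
By Fermat: 14^{28} ≡ 1 mod 29. 121 = 4×28 + 9. So 14^{121} ≡ 14^{9} ≡ 3 mod 29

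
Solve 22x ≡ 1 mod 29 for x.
Since 29 is prime, by Fermat 22^(-1) ≡ 22^{27} ≡ 4 mod 29. Verify: 22 × 4 = 88 ≡ 1 mod 29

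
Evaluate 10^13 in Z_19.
By repeated squaring mod 19: 10^{1}≡10, 10^{2}≡5, 10^{4}≡6, 10^{8}≡17. Then 10^{13} = 10^{8+4+1} ≡ 17 × 6 × 10 ≡ 13 mod 19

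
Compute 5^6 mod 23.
By repeated squaring mod 23: 5^{1}≡5, 5^{2}≡2, 5^{4}≡4. Then 5^{6} = 5^{4+2} ≡ 4 × 2 ≡ 8 mod 23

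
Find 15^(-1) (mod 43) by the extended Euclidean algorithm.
Extended GCD: 15(-20) + 43(7) = 1. So 15^(-1) ≡ -20 ≡ 23 (mod 43). Verify: 15 × 23 = 345 ≡ 1 (mod 43)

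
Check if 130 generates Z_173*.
130^{86} ≡ 1 (mod 173) and 86 < 172, so ord_173(130) = 86 ≠ 172 and 130 is not a primitive root.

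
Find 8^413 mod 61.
Using Fermat: 8^{60} ≡ 1 mod 61. 413 ≡ 53 mod 60. So 8^{413} ≡ 8^{53} ≡ 37 mod 61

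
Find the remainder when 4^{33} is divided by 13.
By Fermat: 4^{12} ≡ 1 mod 13. 33 = 2×12 + 9. So 4^{33} ≡ 4^{9} ≡ 12 mod 13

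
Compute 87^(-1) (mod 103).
Since 103 is prime, by Fermat 87^(-1) ≡ 87^{101} ≡ 45 (mod 103). Verify: 87 × 45 = 3915 ≡ 1 (mod 103)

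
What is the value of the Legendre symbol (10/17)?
(10/17) = 10^{8} mod 17 = -1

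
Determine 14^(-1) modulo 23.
Since 23 is prime, by Fermat 14^(-1) ≡ 14^{21} ≡ 5 mod 23. Verify: 14 × 5 = 70 ≡ 1 mod 23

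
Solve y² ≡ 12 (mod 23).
The square roots of 12 mod 23 are 9 and 14. Verify: 9² = 81 ≡ 12 (mod 23)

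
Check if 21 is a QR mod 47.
By Euler's criterion: 21^{23} ≡ 1 (mod 47). Since this equals 1, 21 is a QR.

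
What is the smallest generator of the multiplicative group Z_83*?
g = 2. For each prime q|82: 2^{41}≡82, 2^{2}≡4, none ≡ 1, so ord_83(2) = 82 and 2 is a primitive root.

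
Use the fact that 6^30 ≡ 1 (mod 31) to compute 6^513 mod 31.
By Fermat: 6^{30} ≡ 1 (mod 31). 513 ≡ 3 (mod 30). So 6^{513} ≡ 6^{3} ≡ 30 (mod 31)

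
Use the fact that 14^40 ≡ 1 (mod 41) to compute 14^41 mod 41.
By Fermat: 14^{40} ≡ 1 (mod 41). So 14^{41} = 14^{40} · 14^{1} ≡ 14^{1} ≡ 14 (mod 41)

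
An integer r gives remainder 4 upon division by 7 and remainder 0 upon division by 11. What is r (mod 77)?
M = 7 × 11 = 77. M₁ = 11, y₁ ≡ 2 (mod 7). M₂ = 7, y₂ ≡ 8 (mod 11). r = 4×11×2 + 0×7×8 ≡ 11 (mod 77)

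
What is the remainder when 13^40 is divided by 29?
Using Fermat: 13^{28} ≡ 1 (mod 29). 40 ≡ 12 (mod 28). So 13^{40} ≡ 13^{12} ≡ 23 (mod 29)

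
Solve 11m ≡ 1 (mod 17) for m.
Since 17 is prime, by Fermat 11^(-1) ≡ 11^{15} ≡ 14 (mod 17). Verify: 11 × 14 = 154 ≡ 1 (mod 17)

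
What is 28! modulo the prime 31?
(30)! = (28)! × (29) × (30) ≡ -1 (mod 31). So (28)! ≡ -1 × [(30)(29)]^(-1) ≡ 15 (mod 31)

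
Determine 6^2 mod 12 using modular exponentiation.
6^{2} = 36 ≡ 0 mod 12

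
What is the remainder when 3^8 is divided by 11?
By repeated squaring mod 11: 3^{1}≡3, 3^{2}≡9, 3^{4}≡4, 3^{8}≡5. So 3^{8} ≡ 5 mod 11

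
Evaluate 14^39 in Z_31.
Using Fermat: 14^{30} ≡ 1 mod 31. 39 ≡ 9 mod 30. So 14^{39} ≡ 14^{9} ≡ 4 mod 31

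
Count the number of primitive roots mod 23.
There are φ(23-1) = φ(22) = 10 primitive roots modulo 23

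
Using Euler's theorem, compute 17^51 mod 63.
By Euler: 17^{36} ≡ 1 mod 63 since gcd(17, 63) = 1. 51 = 1×36 + 15. So 17^{51} ≡ 17^{15} ≡ 62 mod 63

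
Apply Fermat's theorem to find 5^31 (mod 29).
By Fermat: 5^{28} ≡ 1 (mod 29). So 5^{31} = 5^{28} · 5^{3} ≡ 5^{3} ≡ 9 (mod 29)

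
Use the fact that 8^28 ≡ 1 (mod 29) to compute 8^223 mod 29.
By Fermat: 8^{28} ≡ 1 (mod 29). 223 ≡ 27 (mod 28). So 8^{223} ≡ 8^{27} ≡ 11 (mod 29)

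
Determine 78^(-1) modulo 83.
Since 83 is prime, by Fermat 78^(-1) ≡ 78^{81} ≡ 33 (mod 83). Verify: 78 × 33 = 2574 ≡ 1 (mod 83)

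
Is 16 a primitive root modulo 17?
16^{2} ≡ 1 (mod 17) and 2 < 16, so ord_17(16) = 2 ≠ 16 and 16 is not a primitive root.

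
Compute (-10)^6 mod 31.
By repeated squaring (mod 31): (-10)^{1}≡21, (-10)^{2}≡7, (-10)^{4}≡18. Then (-10)^{6} = (-10)^{4+2} ≡ 18 × 7 ≡ 2 (mod 31)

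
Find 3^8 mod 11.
By repeated squaring mod 11: 3^{1}≡3, 3^{2}≡9, 3^{4}≡4, 3^{8}≡5. So 3^{8} ≡ 5 mod 11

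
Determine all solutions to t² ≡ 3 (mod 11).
The square roots of 3 mod 11 are 5 and 6. Verify: 5² = 25 ≡ 3 (mod 11)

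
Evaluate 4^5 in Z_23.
By repeated squaring mod 23: 4^{1}≡4, 4^{2}≡16, 4^{4}≡3. Then 4^{5} = 4^{4+1} ≡ 3 × 4 ≡ 12 mod 23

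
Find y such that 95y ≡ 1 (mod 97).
Since 97 is prime, by Fermat 95^(-1) ≡ 95^{95} ≡ 48 (mod 97). Verify: 95 × 48 = 4560 ≡ 1 (mod 97)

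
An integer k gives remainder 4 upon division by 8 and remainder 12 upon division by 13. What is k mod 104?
M = 8 × 13 = 104. M₁ = 13, y₁ ≡ 5 mod 8. M₂ = 8, y₂ ≡ 5 mod 13. k = 4×13×5 + 12×8×5 ≡ 12 mod 104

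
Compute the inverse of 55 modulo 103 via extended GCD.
Extended GCD: 55(15) + 103(-8) = 1. So 55^(-1) ≡ 15 mod 103. Verify: 55 × 15 = 825 ≡ 1 mod 103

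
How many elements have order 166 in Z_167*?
A prime p has φ(p-1) primitive roots; here φ(166) = 82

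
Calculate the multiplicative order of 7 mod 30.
Powers of 7 mod 30: 7^1≡7, 7^2≡19, 7^3≡13, 7^4≡1. ord_30(7) = 4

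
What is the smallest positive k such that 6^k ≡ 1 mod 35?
Powers of 6 mod 35: 6^1≡6, 6^2≡1. ord_35(6) = 2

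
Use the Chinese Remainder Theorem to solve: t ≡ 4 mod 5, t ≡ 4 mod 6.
M = 5 × 6 = 30. M₁ = 6, y₁ ≡ 1 mod 5. M₂ = 5, y₂ ≡ 5 mod 6. t = 4×6×1 + 4×5×5 ≡ 4 mod 30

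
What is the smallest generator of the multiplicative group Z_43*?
g = 3. For each prime q|42: 3^{21}≡42, 3^{14}≡36, 3^{6}≡41, none ≡ 1, so ord_43(3) = 42 and 3 is a primitive root.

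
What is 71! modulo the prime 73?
(72)! = (71)! × (72) ≡ -1 (mod 73). So (71)! ≡ -1 × (72)^(-1) ≡ (-1)×(-1) = 1 (mod 73)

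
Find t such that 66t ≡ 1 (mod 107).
Since 107 is prime, by Fermat 66^(-1) ≡ 66^{105} ≡ 60 (mod 107). Verify: 66 × 60 = 3960 ≡ 1 (mod 107)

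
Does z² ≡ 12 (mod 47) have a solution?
By Euler's criterion: 12^{23} ≡ 1 (mod 47). Since this equals 1, 12 is a QR.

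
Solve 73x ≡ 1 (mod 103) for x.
Since 103 is prime, by Fermat 73^(-1) ≡ 73^{101} ≡ 24 (mod 103). Verify: 73 × 24 = 1752 ≡ 1 (mod 103)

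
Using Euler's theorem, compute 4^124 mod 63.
By Euler: 4^{36} ≡ 1 mod 63 since gcd(4, 63) = 1. 124 = 3×36 + 16. So 4^{124} ≡ 4^{16} ≡ 4 mod 63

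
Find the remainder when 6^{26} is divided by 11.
By Fermat: 6^{10} ≡ 1 (mod 11). 26 = 2×10 + 6. So 6^{26} ≡ 6^{6} ≡ 5 (mod 11)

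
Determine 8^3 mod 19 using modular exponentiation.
8^{3} = 512 ≡ 18 (mod 19)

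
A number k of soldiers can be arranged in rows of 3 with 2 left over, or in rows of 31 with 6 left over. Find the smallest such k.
M = 3 × 31 = 93. M₁ = 31, y₁ ≡ 1 mod 3. M₂ = 3, y₂ ≡ 21 mod 31. k = 2×31×1 + 6×3×21 ≡ 68 mod 93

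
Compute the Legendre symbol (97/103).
(97/103) = 97^{51} mod 103 = 1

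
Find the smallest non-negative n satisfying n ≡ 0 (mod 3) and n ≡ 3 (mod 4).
M = 3 × 4 = 12. M₁ = 4, y₁ ≡ 1 (mod 3). M₂ = 3, y₂ ≡ 3 (mod 4). n = 0×4×1 + 3×3×3 ≡ 3 (mod 12)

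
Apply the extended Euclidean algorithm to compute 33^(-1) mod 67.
Extended GCD: 33(-2) + 67(1) = 1. So 33^(-1) ≡ -2 ≡ 65 mod 67. Verify: 33 × 65 = 2145 ≡ 1 mod 67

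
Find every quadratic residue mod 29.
Quadratic residues modulo 29: {1, 4, 5, 6, 7, 9, 13, 16, 20, 22, 23, 24, 25, 28}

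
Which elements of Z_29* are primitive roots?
There are φ(28) = 12 primitive roots mod 29: {2, 3, 8, 10, 11, 14, 15, 18, 19, 21, 26, 27}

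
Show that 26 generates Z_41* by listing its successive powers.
26^1, 26^2, ..., 26^{40} mod 41: [26, 20, 28, 31, 27, 5, 7, 18, 17, 32, 12, 25, 35, 8, 3, 37, 19, 2, 11, 40, 15, 21, 13, 10, 14, 36, 34, 23, 24, 9, 29, 16, 6, 33, 38, 4, 22, 39, 30, 1]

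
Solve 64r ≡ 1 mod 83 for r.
Since 83 is prime, by Fermat 64^(-1) ≡ 64^{81} ≡ 48 mod 83. Verify: 64 × 48 = 3072 ≡ 1 mod 83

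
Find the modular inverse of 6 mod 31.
Since 31 is prime, by Fermat 6^(-1) ≡ 6^{29} ≡ 26 mod 31. Verify: 6 × 26 = 156 ≡ 1 mod 31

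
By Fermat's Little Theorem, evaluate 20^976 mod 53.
By Fermat: 20^{52} ≡ 1 mod 53. 976 ≡ 40 mod 52. So 20^{976} ≡ 20^{40} ≡ 36 mod 53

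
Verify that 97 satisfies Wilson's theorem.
(96)! mod 97 = 96. Since this equals -1 mod 97, Wilson confirms 97 is prime.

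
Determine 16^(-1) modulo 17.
Since 17 is prime, by Fermat 16^(-1) ≡ 16^{15} ≡ 16 (mod 17). Verify: 16 × 16 = 256 ≡ 1 (mod 17)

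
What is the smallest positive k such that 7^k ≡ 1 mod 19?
Powers of 7 mod 19: 7^1≡7, 7^2≡11, 7^3≡1. So the order of 7 is 3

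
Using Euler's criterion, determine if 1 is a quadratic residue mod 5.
By Euler's criterion: 1^{2} ≡ 1 mod 5. Since this equals 1, 1 is a QR.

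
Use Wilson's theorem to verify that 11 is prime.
(10)! mod 11 = 10. Since this equals -1 (mod 11), Wilson confirms 11 is prime.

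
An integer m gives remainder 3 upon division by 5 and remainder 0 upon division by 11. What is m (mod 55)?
M = 5 × 11 = 55. M₁ = 11, y₁ ≡ 1 (mod 5). M₂ = 5, y₂ ≡ 9 (mod 11). m = 3×11×1 + 0×5×9 ≡ 33 (mod 55)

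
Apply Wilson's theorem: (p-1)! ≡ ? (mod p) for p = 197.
By Wilson's theorem, (196)! ≡ -1 ≡ 196 (mod 197)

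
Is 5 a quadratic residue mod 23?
By Euler's criterion: 5^{11} ≡ 22 (mod 23). Since this equals -1 (≡ 22), 5 is not a QR.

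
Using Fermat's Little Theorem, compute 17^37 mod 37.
By Fermat: 17^{36} ≡ 1 (mod 37). So 17^{37} = 17^{36} · 17^{1} ≡ 17^{1} ≡ 17 (mod 37)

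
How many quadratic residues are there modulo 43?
The squaring map on Z_43* is 2-to-1, so there are (42)/2 = 21 QRs.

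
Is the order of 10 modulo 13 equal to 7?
Powers of 10 mod 13: 10^1≡10, 10^2≡9, 10^3≡12, 10^4≡3, 10^5≡4, 10^6≡1. Already 10^6≡1, so the order is 6 < 7. No, the actual order is 6.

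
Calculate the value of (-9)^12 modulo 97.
By repeated squaring (mod 97): (-9)^{1}≡88, (-9)^{2}≡81, (-9)^{4}≡62, (-9)^{8}≡61. Then (-9)^{12} = (-9)^{8+4} ≡ 61 × 62 ≡ 96 (mod 97)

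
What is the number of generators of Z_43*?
A prime p has φ(p-1) primitive roots; here φ(42) = 12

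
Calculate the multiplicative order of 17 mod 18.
Powers of 17 mod 18: 17^1≡17, 17^2≡1. ord_18(17) = 2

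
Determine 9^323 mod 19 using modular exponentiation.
Using Fermat: 9^{18} ≡ 1 mod 19. 323 ≡ 17 mod 18. So 9^{323} ≡ 9^{17} ≡ 17 mod 19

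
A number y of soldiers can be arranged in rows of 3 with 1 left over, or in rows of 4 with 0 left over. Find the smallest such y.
M = 3 × 4 = 12. M₁ = 4, y₁ ≡ 1 (mod 3). M₂ = 3, y₂ ≡ 3 (mod 4). y = 1×4×1 + 0×3×3 ≡ 4 (mod 12)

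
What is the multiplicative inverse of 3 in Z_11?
Since 11 is prime, by Fermat 3^(-1) ≡ 3^{9} ≡ 4 mod 11. Verify: 3 × 4 = 12 ≡ 1 mod 11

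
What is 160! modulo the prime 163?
(162)! = (160)! × (161) × (162) ≡ -1 (mod 163). So (160)! ≡ -1 × [(162)(161)]^(-1) ≡ 81 (mod 163)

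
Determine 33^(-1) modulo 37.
Since 37 is prime, by Fermat 33^(-1) ≡ 33^{35} ≡ 9 mod 37. Verify: 33 × 9 = 297 ≡ 1 mod 37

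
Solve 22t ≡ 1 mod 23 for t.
Since 23 is prime, by Fermat 22^(-1) ≡ 22^{21} ≡ 22 mod 23. Verify: 22 × 22 = 484 ≡ 1 mod 23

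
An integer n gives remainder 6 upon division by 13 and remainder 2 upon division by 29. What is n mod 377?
M = 13 × 29 = 377. M₁ = 29, y₁ ≡ 9 mod 13. M₂ = 13, y₂ ≡ 9 mod 29. n = 6×29×9 + 2×13×9 ≡ 292 mod 377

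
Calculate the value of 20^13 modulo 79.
By repeated squaring (mod 79): 20^{1}≡20, 20^{2}≡5, 20^{4}≡25, 20^{8}≡72. Then 20^{13} = 20^{8+4+1} ≡ 72 × 25 × 20 ≡ 55 (mod 79)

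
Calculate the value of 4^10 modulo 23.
By repeated squaring mod 23: 4^{1}≡4, 4^{2}≡16, 4^{4}≡3, 4^{8}≡9. Then 4^{10} = 4^{8+2} ≡ 9 × 16 ≡ 6 mod 23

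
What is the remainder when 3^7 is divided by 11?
By repeated squaring (mod 11): 3^{1}≡3, 3^{2}≡9, 3^{4}≡4. Then 3^{7} = 3^{4+2+1} ≡ 4 × 9 × 3 ≡ 9 (mod 11)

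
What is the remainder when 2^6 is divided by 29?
By repeated squaring (mod 29): 2^{1}≡2, 2^{2}≡4, 2^{4}≡16. Then 2^{6} = 2^{4+2} ≡ 16 × 4 ≡ 6 (mod 29)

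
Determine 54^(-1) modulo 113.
Since 113 is prime, by Fermat 54^(-1) ≡ 54^{111} ≡ 90 (mod 113). Verify: 54 × 90 = 4860 ≡ 1 (mod 113)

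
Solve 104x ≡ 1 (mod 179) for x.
Since 179 is prime, by Fermat 104^(-1) ≡ 104^{177} ≡ 105 (mod 179). Verify: 104 × 105 = 10920 ≡ 1 (mod 179)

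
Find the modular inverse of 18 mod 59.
Since 59 is prime, by Fermat 18^(-1) ≡ 18^{57} ≡ 23 (mod 59). Verify: 18 × 23 = 414 ≡ 1 (mod 59)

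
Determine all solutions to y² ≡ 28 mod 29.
The square roots of 28 mod 29 are 12 and 17. Verify: 12² = 144 ≡ 28 mod 29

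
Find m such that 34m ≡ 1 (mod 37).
Since 37 is prime, by Fermat 34^(-1) ≡ 34^{35} ≡ 12 (mod 37). Verify: 34 × 12 = 408 ≡ 1 (mod 37)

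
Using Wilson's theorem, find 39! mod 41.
(40)! = (39)! × (40) ≡ -1 mod 41. So (39)! ≡ -1 × (40)^(-1) ≡ (-1)×(-1) = 1 mod 41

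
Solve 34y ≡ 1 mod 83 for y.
Since 83 is prime, by Fermat 34^(-1) ≡ 34^{81} ≡ 22 mod 83. Verify: 34 × 22 = 748 ≡ 1 mod 83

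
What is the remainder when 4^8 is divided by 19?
By repeated squaring (mod 19): 4^{1}≡4, 4^{2}≡16, 4^{4}≡9, 4^{8}≡5. So 4^{8} ≡ 5 (mod 19)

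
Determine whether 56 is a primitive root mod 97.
ord_97(56) divides 96. For each prime q|96: 56^{48}≡96, 56^{32}≡35, none ≡ 1. So 56 has order 96 and is a primitive root mod 97.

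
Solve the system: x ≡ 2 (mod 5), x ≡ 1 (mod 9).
M = 5 × 9 = 45. M₁ = 9, y₁ ≡ 4 (mod 5). M₂ = 5, y₂ ≡ 2 (mod 9). x = 2×9×4 + 1×5×2 ≡ 37 (mod 45)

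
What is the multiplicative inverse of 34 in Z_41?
Since 41 is prime, by Fermat 34^(-1) ≡ 34^{39} ≡ 35 (mod 41). Verify: 34 × 35 = 1190 ≡ 1 (mod 41)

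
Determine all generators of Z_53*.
There are φ(52) = 24 primitive roots mod 53: {2, 3, 5, 8, 12, 14, 18, 19, 20, 21, 22, 26, 27, 31, 32, 33, 34, 35, 39, 41, 45, 48, 50, 51}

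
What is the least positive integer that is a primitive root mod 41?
g = 6. For each prime q|40: 6^{20}≡40, 6^{8}≡10, none ≡ 1, so ord_41(6) = 40 and 6 is a primitive root.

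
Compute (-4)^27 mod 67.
By repeated squaring mod 67: (-4)^{1}≡63, (-4)^{2}≡16, (-4)^{4}≡55, (-4)^{8}≡10, (-4)^{16}≡33. Then (-4)^{27} = (-4)^{16+8+2+1} ≡ 33 × 10 × 16 × 63 ≡ 52 mod 67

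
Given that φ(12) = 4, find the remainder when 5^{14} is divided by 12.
By Euler: 5^{4} ≡ 1 (mod 12) since gcd(5, 12) = 1. 14 = 3×4 + 2. So 5^{14} ≡ 5^{2} ≡ 1 (mod 12)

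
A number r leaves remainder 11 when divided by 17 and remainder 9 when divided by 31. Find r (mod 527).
M = 17 × 31 = 527. M₁ = 31, y₁ ≡ 11 (mod 17). M₂ = 17, y₂ ≡ 11 (mod 31). r = 11×31×11 + 9×17×11 ≡ 164 (mod 527)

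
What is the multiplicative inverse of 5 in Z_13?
Since 13 is prime, by Fermat 5^(-1) ≡ 5^{11} ≡ 8 (mod 13). Verify: 5 × 8 = 40 ≡ 1 (mod 13)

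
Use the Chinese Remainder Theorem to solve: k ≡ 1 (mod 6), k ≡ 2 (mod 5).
M = 6 × 5 = 30. M₁ = 5, y₁ ≡ 5 (mod 6). M₂ = 6, y₂ ≡ 1 (mod 5). k = 1×5×5 + 2×6×1 ≡ 7 (mod 30)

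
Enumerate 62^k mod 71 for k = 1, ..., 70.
62^1, 62^2, ..., 62^{70} mod 71: [62, 10, 52, 29, 23, 6, 17, 60, 28, 32, 67, 36, 31, 5, 26, 50, 47, 3, 44, 30, 14, 16, 69, 18, 51, 38, 13, 25, 59, 37, 22, 15, 7, 8, 70, 9, 61, 19, 42, 48, 65, 54, 11, 43, 39, 4, 35, 40, 66, 45, 21, 24, 68, 27, 41, 57, 55, 2, 53, 20, 33, 58, 46, 12, 34, 49, 56, 64, 63, 1]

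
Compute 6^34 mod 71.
By repeated squaring mod 71: 6^{1}≡6, 6^{2}≡36, 6^{4}≡18, 6^{8}≡40, 6^{16}≡38, 6^{32}≡24. Then 6^{34} = 6^{32+2} ≡ 24 × 36 ≡ 12 mod 71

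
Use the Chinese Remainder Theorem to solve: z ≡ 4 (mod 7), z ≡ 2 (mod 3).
M = 7 × 3 = 21. M₁ = 3, y₁ ≡ 5 (mod 7). M₂ = 7, y₂ ≡ 1 (mod 3). z = 4×3×5 + 2×7×1 ≡ 11 (mod 21)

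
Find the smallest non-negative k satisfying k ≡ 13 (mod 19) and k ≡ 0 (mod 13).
M = 19 × 13 = 247. M₁ = 13, y₁ ≡ 3 (mod 19). M₂ = 19, y₂ ≡ 11 (mod 13). k = 13×13×3 + 0×19×11 ≡ 13 (mod 247)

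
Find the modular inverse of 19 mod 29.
Since 29 is prime, by Fermat 19^(-1) ≡ 19^{27} ≡ 26 mod 29. Verify: 19 × 26 = 494 ≡ 1 mod 29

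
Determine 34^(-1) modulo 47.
Since 47 is prime, by Fermat 34^(-1) ≡ 34^{45} ≡ 18 (mod 47). Verify: 34 × 18 = 612 ≡ 1 (mod 47)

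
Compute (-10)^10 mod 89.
By repeated squaring mod 89: (-10)^{1}≡79, (-10)^{2}≡11, (-10)^{4}≡32, (-10)^{8}≡45. Then (-10)^{10} = (-10)^{8+2} ≡ 45 × 11 ≡ 50 mod 89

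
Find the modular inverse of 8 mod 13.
Since 13 is prime, by Fermat 8^(-1) ≡ 8^{11} ≡ 5 mod 13. Verify: 8 × 5 = 40 ≡ 1 mod 13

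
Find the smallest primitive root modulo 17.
g = 3. Powers: [3, 9, 10, 13, 5, 15, 11, 16, 14, 8, ...] generates all 16 non-zero residues.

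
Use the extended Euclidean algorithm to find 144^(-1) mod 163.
Extended GCD: 144(60) + 163(-53) = 1. So 144^(-1) ≡ 60 mod 163. Verify: 144 × 60 = 8640 ≡ 1 mod 163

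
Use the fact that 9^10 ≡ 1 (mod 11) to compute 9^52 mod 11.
By Fermat: 9^{10} ≡ 1 (mod 11). 52 = 5×10 + 2. So 9^{52} ≡ 9^{2} ≡ 4 (mod 11)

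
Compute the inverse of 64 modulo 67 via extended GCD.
Extended GCD: 64(22) + 67(-21) = 1. So 64^(-1) ≡ 22 (mod 67). Verify: 64 × 22 = 1408 ≡ 1 (mod 67)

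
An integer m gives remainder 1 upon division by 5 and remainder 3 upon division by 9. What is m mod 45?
M = 5 × 9 = 45. M₁ = 9, y₁ ≡ 4 mod 5. M₂ = 5, y₂ ≡ 2 mod 9. m = 1×9×4 + 3×5×2 ≡ 21 mod 45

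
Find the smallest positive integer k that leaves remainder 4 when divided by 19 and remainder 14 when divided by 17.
M = 19 × 17 = 323. M₁ = 17, y₁ ≡ 9 (mod 19). M₂ = 19, y₂ ≡ 9 (mod 17). k = 4×17×9 + 14×19×9 ≡ 99 (mod 323)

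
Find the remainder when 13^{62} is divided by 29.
By Fermat: 13^{28} ≡ 1 (mod 29). 62 = 2×28 + 6. So 13^{62} ≡ 13^{6} ≡ 20 (mod 29)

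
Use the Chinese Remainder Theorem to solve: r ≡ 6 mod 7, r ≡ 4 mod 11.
M = 7 × 11 = 77. M₁ = 11, y₁ ≡ 2 mod 7. M₂ = 7, y₂ ≡ 8 mod 11. r = 6×11×2 + 4×7×8 ≡ 48 mod 77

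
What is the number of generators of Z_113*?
Number of primitive roots mod 113 = φ(p-1) = φ(112) = 48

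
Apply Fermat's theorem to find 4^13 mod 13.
By Fermat: 4^{12} ≡ 1 mod 13. So 4^{13} = 4^{12} · 4^{1} ≡ 4^{1} ≡ 4 mod 13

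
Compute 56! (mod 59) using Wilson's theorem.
(58)! = (56)! × (57) × (58) ≡ -1 (mod 59). So (56)! ≡ -1 × [(58)(57)]^(-1) ≡ 29 (mod 59)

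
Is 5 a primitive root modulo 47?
ord_47(5) divides 46. For each prime q|46: 5^{23}≡46, 5^{2}≡25, none ≡ 1. So 5 has order 46 and is a primitive root mod 47.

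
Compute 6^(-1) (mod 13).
Since 13 is prime, by Fermat 6^(-1) ≡ 6^{11} ≡ 11 (mod 13). Verify: 6 × 11 = 66 ≡ 1 (mod 13)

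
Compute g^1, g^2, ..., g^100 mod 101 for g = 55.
55^1, 55^2, ..., 55^{100} mod 101: [55, 96, 28, 25, 62, 77, 94, 19, 35, 6, 27, 71, 67, 49, 69, 58, 59, 13, 8, 36, 61, 22, 99, 92, 10, 45, 51, 78, 48, 14, 63, 31, 89, 47, 60, 68, 3, 64, 86, 84, 75, 85, 29, 80, 57, 4, 18, 81, 11, 100, 46, 5, 73, 76, 39, 24, 7, 82, 66, 95, 74, 30, 34, 52, 32, 43, 42, 88, 93, 65, 40, 79, 2, 9, 91, 56, 50, 23, 53, 87, 38, 70, 12, 54, 41, 33, 98, 37, 15, 17, 26, 16, 72, 21, 44, 97, 83, 20, 90, 1]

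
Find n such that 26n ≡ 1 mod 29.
Since 29 is prime, by Fermat 26^(-1) ≡ 26^{27} ≡ 19 mod 29. Verify: 26 × 19 = 494 ≡ 1 mod 29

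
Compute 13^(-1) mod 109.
Since 109 is prime, by Fermat 13^(-1) ≡ 13^{107} ≡ 42 mod 109. Verify: 13 × 42 = 546 ≡ 1 mod 109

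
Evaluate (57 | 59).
(57/59) = 57^{29} mod 59 = 1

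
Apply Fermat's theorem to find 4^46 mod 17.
By Fermat: 4^{16} ≡ 1 mod 17. 46 = 2×16 + 14. So 4^{46} ≡ 4^{14} ≡ 16 mod 17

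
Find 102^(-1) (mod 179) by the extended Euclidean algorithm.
Extended GCD: 102(86) + 179(-49) = 1. So 102^(-1) ≡ 86 (mod 179). Verify: 102 × 86 = 8772 ≡ 1 (mod 179)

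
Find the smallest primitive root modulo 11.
g = 2. For each prime q|10: 2^{5}≡10, 2^{2}≡4, none ≡ 1, so ord_11(2) = 10 and 2 is a primitive root.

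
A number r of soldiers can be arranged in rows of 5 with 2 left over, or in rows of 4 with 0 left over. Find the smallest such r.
M = 5 × 4 = 20. M₁ = 4, y₁ ≡ 4 (mod 5). M₂ = 5, y₂ ≡ 1 (mod 4). r = 2×4×4 + 0×5×1 ≡ 12 (mod 20)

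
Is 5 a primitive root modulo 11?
5^{5} ≡ 1 (mod 11) and 5 < 10, so ord_11(5) = 5 ≠ 10 and 5 is not a primitive root.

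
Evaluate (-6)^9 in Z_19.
By repeated squaring mod 19: (-6)^{1}≡13, (-6)^{2}≡17, (-6)^{4}≡4, (-6)^{8}≡16. Then (-6)^{9} = (-6)^{8+1} ≡ 16 × 13 ≡ 18 mod 19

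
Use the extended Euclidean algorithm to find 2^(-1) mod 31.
Extended GCD: 2(-15) + 31(1) = 1. So 2^(-1) ≡ -15 ≡ 16 mod 31. Verify: 2 × 16 = 32 ≡ 1 mod 31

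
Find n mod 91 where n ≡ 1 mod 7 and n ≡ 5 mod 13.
M = 7 × 13 = 91. M₁ = 13, y₁ ≡ 6 mod 7. M₂ = 7, y₂ ≡ 2 mod 13. n = 1×13×6 + 5×7×2 ≡ 57 mod 91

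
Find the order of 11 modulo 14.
Powers of 11 mod 14: 11^1≡11, 11^2≡9, 11^3≡1. ord_14(11) = 3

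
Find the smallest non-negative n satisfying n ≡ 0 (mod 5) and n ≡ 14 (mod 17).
M = 5 × 17 = 85. M₁ = 17, y₁ ≡ 3 (mod 5). M₂ = 5, y₂ ≡ 7 (mod 17). n = 0×17×3 + 14×5×7 ≡ 65 (mod 85)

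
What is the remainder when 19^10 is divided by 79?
By repeated squaring mod 79: 19^{1}≡19, 19^{2}≡45, 19^{4}≡50, 19^{8}≡51. Then 19^{10} = 19^{8+2} ≡ 51 × 45 ≡ 4 mod 79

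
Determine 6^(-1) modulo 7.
Since 7 is prime, by Fermat 6^(-1) ≡ 6^{5} ≡ 6 (mod 7). Verify: 6 × 6 = 36 ≡ 1 (mod 7)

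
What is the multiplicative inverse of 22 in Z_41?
Since 41 is prime, by Fermat 22^(-1) ≡ 22^{39} ≡ 28 mod 41. Verify: 22 × 28 = 616 ≡ 1 mod 41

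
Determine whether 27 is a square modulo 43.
By Euler's criterion: 27^{21} ≡ 42 (mod 43). Since this equals -1 (≡ 42), 27 is not a QR.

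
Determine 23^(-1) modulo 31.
Since 31 is prime, by Fermat 23^(-1) ≡ 23^{29} ≡ 27 (mod 31). Verify: 23 × 27 = 621 ≡ 1 (mod 31)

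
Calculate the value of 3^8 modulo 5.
Using Fermat: 3^{4} ≡ 1 mod 5. 8 ≡ 0 mod 4. So 3^{8} ≡ 3^{0} ≡ 1 mod 5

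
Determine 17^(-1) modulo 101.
Since 101 is prime, by Fermat 17^(-1) ≡ 17^{99} ≡ 6 mod 101. Verify: 17 × 6 = 102 ≡ 1 mod 101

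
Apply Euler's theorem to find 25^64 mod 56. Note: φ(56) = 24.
By Euler: 25^{24} ≡ 1 mod 56 since gcd(25, 56) = 1. 64 = 2×24 + 16. So 25^{64} ≡ 25^{16} ≡ 25 mod 56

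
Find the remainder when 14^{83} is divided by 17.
By Fermat: 14^{16} ≡ 1 mod 17. 83 = 5×16 + 3. So 14^{83} ≡ 14^{3} ≡ 7 mod 17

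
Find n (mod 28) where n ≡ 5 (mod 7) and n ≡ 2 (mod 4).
M = 7 × 4 = 28. M₁ = 4, y₁ ≡ 2 (mod 7). M₂ = 7, y₂ ≡ 3 (mod 4). n = 5×4×2 + 2×7×3 ≡ 26 (mod 28)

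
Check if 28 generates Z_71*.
ord_71(28) divides 70. For each prime q|70: 28^{35}≡70, 28^{14}≡57, 28^{10}≡30, none ≡ 1. So 28 has order 70 and is a primitive root mod 71.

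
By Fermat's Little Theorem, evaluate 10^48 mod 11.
By Fermat: 10^{10} ≡ 1 (mod 11). 48 = 4×10 + 8. So 10^{48} ≡ 10^{8} ≡ 1 (mod 11)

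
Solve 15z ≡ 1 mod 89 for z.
Since 89 is prime, by Fermat 15^(-1) ≡ 15^{87} ≡ 6 mod 89. Verify: 15 × 6 = 90 ≡ 1 mod 89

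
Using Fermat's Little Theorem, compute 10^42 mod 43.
By Fermat's Little Theorem, 10^{42} ≡ 1 mod 43 since 43 is prime and gcd(10, 43) = 1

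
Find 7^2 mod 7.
7^{2} = 49 ≡ 0 mod 7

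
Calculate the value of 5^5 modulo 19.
By repeated squaring mod 19: 5^{1}≡5, 5^{2}≡6, 5^{4}≡17. Then 5^{5} = 5^{4+1} ≡ 17 × 5 ≡ 9 mod 19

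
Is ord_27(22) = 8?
Powers of 22 mod 27: 22^1≡22, 22^2≡25, 22^3≡10, 22^4≡4, 22^5≡7, 22^6≡19, 22^7≡13, 22^8≡16, 22^9≡1. 22^8≡16≢1, so ord ≠ 8. No, the actual order is 9.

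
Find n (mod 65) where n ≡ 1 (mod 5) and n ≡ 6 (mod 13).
M = 5 × 13 = 65. M₁ = 13, y₁ ≡ 2 (mod 5). M₂ = 5, y₂ ≡ 8 (mod 13). n = 1×13×2 + 6×5×8 ≡ 6 (mod 65)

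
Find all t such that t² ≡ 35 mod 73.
The square roots of 35 mod 73 are 53 and 20. Verify: 53² = 2809 ≡ 35 mod 73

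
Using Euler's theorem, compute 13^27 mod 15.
By Euler: 13^{8} ≡ 1 mod 15 since gcd(13, 15) = 1. 27 = 3×8 + 3. So 13^{27} ≡ 13^{3} ≡ 7 mod 15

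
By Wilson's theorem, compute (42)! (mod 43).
By Wilson's theorem, (42)! ≡ -1 ≡ 42 (mod 43)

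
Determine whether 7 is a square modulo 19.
By Euler's criterion: 7^{9} ≡ 1 (mod 19). Since this equals 1, 7 is a QR.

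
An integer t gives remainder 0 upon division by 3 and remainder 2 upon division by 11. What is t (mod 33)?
M = 3 × 11 = 33. M₁ = 11, y₁ ≡ 2 (mod 3). M₂ = 3, y₂ ≡ 4 (mod 11). t = 0×11×2 + 2×3×4 ≡ 24 (mod 33)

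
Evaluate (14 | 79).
(14/79) = 14^{39} mod 79 = -1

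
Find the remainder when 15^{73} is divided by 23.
By Fermat: 15^{22} ≡ 1 (mod 23). 73 = 3×22 + 7. So 15^{73} ≡ 15^{7} ≡ 11 (mod 23)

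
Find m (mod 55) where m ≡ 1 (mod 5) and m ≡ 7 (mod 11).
M = 5 × 11 = 55. M₁ = 11, y₁ ≡ 1 (mod 5). M₂ = 5, y₂ ≡ 9 (mod 11). m = 1×11×1 + 7×5×9 ≡ 51 (mod 55)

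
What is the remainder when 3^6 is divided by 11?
By repeated squaring mod 11: 3^{1}≡3, 3^{2}≡9, 3^{4}≡4. Then 3^{6} = 3^{4+2} ≡ 4 × 9 ≡ 3 mod 11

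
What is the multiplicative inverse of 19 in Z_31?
Since 31 is prime, by Fermat 19^(-1) ≡ 19^{29} ≡ 18 mod 31. Verify: 19 × 18 = 342 ≡ 1 mod 31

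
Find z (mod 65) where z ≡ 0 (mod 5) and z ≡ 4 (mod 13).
M = 5 × 13 = 65. M₁ = 13, y₁ ≡ 2 (mod 5). M₂ = 5, y₂ ≡ 8 (mod 13). z = 0×13×2 + 4×5×8 ≡ 30 (mod 65)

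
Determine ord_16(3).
Powers of 3 mod 16: 3^1≡3, 3^2≡9, 3^3≡11, 3^4≡1. So the order of 3 is 4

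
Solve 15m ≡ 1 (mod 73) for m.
Since 73 is prime, by Fermat 15^(-1) ≡ 15^{71} ≡ 39 (mod 73). Verify: 15 × 39 = 585 ≡ 1 (mod 73)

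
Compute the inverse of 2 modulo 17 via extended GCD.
Extended GCD: 2(-8) + 17(1) = 1. So 2^(-1) ≡ -8 ≡ 9 mod 17. Verify: 2 × 9 = 18 ≡ 1 mod 17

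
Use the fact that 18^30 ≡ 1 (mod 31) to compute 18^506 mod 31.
By Fermat: 18^{30} ≡ 1 (mod 31). 506 ≡ 26 (mod 30). So 18^{506} ≡ 18^{26} ≡ 28 (mod 31)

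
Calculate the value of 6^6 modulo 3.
By repeated squaring mod 3: 6^{1}≡0, 6^{2}≡0, 6^{4}≡0. Then 6^{6} = 6^{4+2} ≡ 0 × 0 ≡ 0 mod 3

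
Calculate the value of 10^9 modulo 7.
Using Fermat: 10^{6} ≡ 1 mod 7. 9 ≡ 3 mod 6. So 10^{9} ≡ 10^{3} ≡ 6 mod 7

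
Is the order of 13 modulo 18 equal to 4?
Powers of 13 mod 18: 13^1≡13, 13^2≡7, 13^3≡1. Already 13^3≡1, so the order is 3 < 4. No, the actual order is 3.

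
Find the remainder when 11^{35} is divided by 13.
By Fermat: 11^{12} ≡ 1 (mod 13). 35 = 2×12 + 11. So 11^{35} ≡ 11^{11} ≡ 6 (mod 13)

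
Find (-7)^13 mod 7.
By repeated squaring mod 7: (-7)^{1}≡0, (-7)^{2}≡0, (-7)^{4}≡0, (-7)^{8}≡0. Then (-7)^{13} = (-7)^{8+4+1} ≡ 0 × 0 × 0 ≡ 0 mod 7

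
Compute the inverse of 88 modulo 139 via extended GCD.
Extended GCD: 88(-30) + 139(19) = 1. So 88^(-1) ≡ -30 ≡ 109 (mod 139). Verify: 88 × 109 = 9592 ≡ 1 (mod 139)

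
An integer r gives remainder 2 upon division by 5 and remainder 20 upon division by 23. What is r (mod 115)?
M = 5 × 23 = 115. M₁ = 23, y₁ ≡ 2 (mod 5). M₂ = 5, y₂ ≡ 14 (mod 23). r = 2×23×2 + 20×5×14 ≡ 112 (mod 115)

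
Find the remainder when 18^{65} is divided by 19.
By Fermat: 18^{18} ≡ 1 (mod 19). 65 = 3×18 + 11. So 18^{65} ≡ 18^{11} ≡ 18 (mod 19)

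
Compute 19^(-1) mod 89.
Since 89 is prime, by Fermat 19^(-1) ≡ 19^{87} ≡ 75 mod 89. Verify: 19 × 75 = 1425 ≡ 1 mod 89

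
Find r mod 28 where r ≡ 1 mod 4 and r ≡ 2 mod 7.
M = 4 × 7 = 28. M₁ = 7, y₁ ≡ 3 mod 4. M₂ = 4, y₂ ≡ 2 mod 7. r = 1×7×3 + 2×4×2 ≡ 9 mod 28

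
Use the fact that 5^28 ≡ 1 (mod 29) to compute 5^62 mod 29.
By Fermat: 5^{28} ≡ 1 (mod 29). 62 = 2×28 + 6. So 5^{62} ≡ 5^{6} ≡ 23 (mod 29)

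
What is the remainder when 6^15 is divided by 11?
Using Fermat: 6^{10} ≡ 1 (mod 11). 15 ≡ 5 (mod 10). So 6^{15} ≡ 6^{5} ≡ 10 (mod 11)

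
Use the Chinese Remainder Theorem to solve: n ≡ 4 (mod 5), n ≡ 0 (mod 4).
M = 5 × 4 = 20. M₁ = 4, y₁ ≡ 4 (mod 5). M₂ = 5, y₂ ≡ 1 (mod 4). n = 4×4×4 + 0×5×1 ≡ 4 (mod 20)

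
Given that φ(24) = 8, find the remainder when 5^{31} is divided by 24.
By Euler: 5^{8} ≡ 1 mod 24 since gcd(5, 24) = 1. 31 = 3×8 + 7. So 5^{31} ≡ 5^{7} ≡ 5 mod 24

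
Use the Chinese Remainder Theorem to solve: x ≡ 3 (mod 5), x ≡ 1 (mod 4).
M = 5 × 4 = 20. M₁ = 4, y₁ ≡ 4 (mod 5). M₂ = 5, y₂ ≡ 1 (mod 4). x = 3×4×4 + 1×5×1 ≡ 13 (mod 20)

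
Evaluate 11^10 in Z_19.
By repeated squaring mod 19: 11^{1}≡11, 11^{2}≡7, 11^{4}≡11, 11^{8}≡7. Then 11^{10} = 11^{8+2} ≡ 7 × 7 ≡ 11 mod 19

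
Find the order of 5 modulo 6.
Powers of 5 mod 6: 5^1≡5, 5^2≡1. ord_6(5) = 2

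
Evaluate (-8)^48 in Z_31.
Using Fermat: (-8)^{30} ≡ 1 (mod 31). 48 ≡ 18 (mod 30). So (-8)^{48} ≡ (-8)^{18} ≡ 16 (mod 31)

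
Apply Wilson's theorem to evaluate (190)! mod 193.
(192)! = (190)! × (191) × (192) ≡ -1 (mod 193). So (190)! ≡ -1 × [(192)(191)]^(-1) ≡ 96 (mod 193)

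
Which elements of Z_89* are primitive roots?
There are φ(88) = 40 primitive roots mod 89: {3, 6, 7, 13, 14, 15, 19, 23, 24, 26, 27, 28, 29, 30, 31, 33, 35, 38, 41, 43, 46, 48, 51, 54, 56, 58, 59, 60, 61, 62, 63, 65, 66, 70, 74, 75, 76, 82, 83, 86}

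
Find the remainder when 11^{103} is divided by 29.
By Fermat: 11^{28} ≡ 1 (mod 29). 103 = 3×28 + 19. So 11^{103} ≡ 11^{19} ≡ 15 (mod 29)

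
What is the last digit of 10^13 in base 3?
Using Fermat: 10^{2} ≡ 1 mod 3. 13 ≡ 1 mod 2. So 10^{13} ≡ 10^{1} ≡ 1 mod 3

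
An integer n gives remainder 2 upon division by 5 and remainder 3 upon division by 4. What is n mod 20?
M = 5 × 4 = 20. M₁ = 4, y₁ ≡ 4 mod 5. M₂ = 5, y₂ ≡ 1 mod 4. n = 2×4×4 + 3×5×1 ≡ 7 mod 20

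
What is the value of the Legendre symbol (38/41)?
(38/41) = 38^{20} mod 41 = -1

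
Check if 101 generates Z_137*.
101^{68} ≡ 1 (mod 137) and 68 < 136, so ord_137(101) = 68 ≠ 136 and 101 is not a primitive root.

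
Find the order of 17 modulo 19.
Powers of 17 mod 19: 17^1≡17, 17^2≡4, 17^3≡11, 17^4≡16, 17^5≡6, 17^6≡7, 17^7≡5, 17^8≡9, 17^9≡1. So the order of 17 is 9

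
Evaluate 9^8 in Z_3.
By repeated squaring mod 3: 9^{1}≡0, 9^{2}≡0, 9^{4}≡0, 9^{8}≡0. So 9^{8} ≡ 0 mod 3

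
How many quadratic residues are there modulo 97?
The squaring map on Z_97* is 2-to-1, so there are (96)/2 = 48 QRs.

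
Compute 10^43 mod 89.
By repeated squaring mod 89: 10^{1}≡10, 10^{2}≡11, 10^{4}≡32, 10^{8}≡45, 10^{16}≡67, 10^{32}≡39. Then 10^{43} = 10^{32+8+2+1} ≡ 39 × 45 × 11 × 10 ≡ 9 mod 89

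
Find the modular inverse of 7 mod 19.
Since 19 is prime, by Fermat 7^(-1) ≡ 7^{17} ≡ 11 mod 19. Verify: 7 × 11 = 77 ≡ 1 mod 19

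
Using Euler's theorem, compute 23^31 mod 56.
By Euler: 23^{24} ≡ 1 mod 56 since gcd(23, 56) = 1. 31 = 1×24 + 7. So 23^{31} ≡ 23^{7} ≡ 23 mod 56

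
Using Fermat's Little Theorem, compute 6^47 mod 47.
By Fermat: 6^{46} ≡ 1 (mod 47). So 6^{47} = 6^{46} · 6^{1} ≡ 6^{1} ≡ 6 (mod 47)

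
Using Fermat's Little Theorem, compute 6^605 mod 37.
By Fermat: 6^{36} ≡ 1 mod 37. 605 ≡ 29 mod 36. So 6^{605} ≡ 6^{29} ≡ 6 mod 37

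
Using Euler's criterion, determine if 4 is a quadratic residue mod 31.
By Euler's criterion: 4^{15} ≡ 1 (mod 31). Since this equals 1, 4 is a QR.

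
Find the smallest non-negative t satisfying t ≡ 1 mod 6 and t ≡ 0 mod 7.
M = 6 × 7 = 42. M₁ = 7, y₁ ≡ 1 mod 6. M₂ = 6, y₂ ≡ 6 mod 7. t = 1×7×1 + 0×6×6 ≡ 7 mod 42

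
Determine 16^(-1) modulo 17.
Since 17 is prime, by Fermat 16^(-1) ≡ 16^{15} ≡ 16 (mod 17). Verify: 16 × 16 = 256 ≡ 1 (mod 17)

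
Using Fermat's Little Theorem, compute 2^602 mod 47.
By Fermat: 2^{46} ≡ 1 mod 47. 602 ≡ 4 mod 46. So 2^{602} ≡ 2^{4} ≡ 16 mod 47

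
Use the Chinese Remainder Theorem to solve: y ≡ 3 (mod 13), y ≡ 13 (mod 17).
M = 13 × 17 = 221. M₁ = 17, y₁ ≡ 10 (mod 13). M₂ = 13, y₂ ≡ 4 (mod 17). y = 3×17×10 + 13×13×4 ≡ 81 (mod 221)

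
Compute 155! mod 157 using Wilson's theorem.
(156)! = (155)! × (156) ≡ -1 mod 157. So (155)! ≡ -1 × (156)^(-1) ≡ (-1)×(-1) = 1 mod 157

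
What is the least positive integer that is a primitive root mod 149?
g = 2. For each prime q|148: 2^{74}≡148, 2^{4}≡16, none ≡ 1, so ord_149(2) = 148 and 2 is a primitive root.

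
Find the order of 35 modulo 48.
Powers of 35 mod 48: 35^1≡35, 35^2≡25, 35^3≡11, 35^4≡1. So the order of 35 is 4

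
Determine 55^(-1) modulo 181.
Since 181 is prime, by Fermat 55^(-1) ≡ 55^{179} ≡ 79 mod 181. Verify: 55 × 79 = 4345 ≡ 1 mod 181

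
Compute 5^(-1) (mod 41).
Since 41 is prime, by Fermat 5^(-1) ≡ 5^{39} ≡ 33 (mod 41). Verify: 5 × 33 = 165 ≡ 1 (mod 41)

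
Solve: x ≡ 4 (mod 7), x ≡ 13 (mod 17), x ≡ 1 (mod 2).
M = 7 × 17 × 2 = 238. M₁ = 34, y₁ ≡ 6 (mod 7). M₂ = 14, y₂ ≡ 11 (mod 17). M₃ = 119, y₃ ≡ 1 (mod 2). x = 4×34×6 + 13×14×11 + 1×119×1 ≡ 81 (mod 238)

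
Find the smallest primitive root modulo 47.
g = 5. For each prime q|46: 5^{23}≡46, 5^{2}≡25, none ≡ 1, so ord_47(5) = 46 and 5 is a primitive root.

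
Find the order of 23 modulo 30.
Powers of 23 mod 30: 23^1≡23, 23^2≡19, 23^3≡17, 23^4≡1. Order = 4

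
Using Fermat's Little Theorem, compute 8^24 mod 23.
By Fermat: 8^{22} ≡ 1 mod 23. So 8^{24} = 8^{22} · 8^{2} ≡ 8^{2} ≡ 18 mod 23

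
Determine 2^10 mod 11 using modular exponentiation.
Using Fermat: 2^{10} ≡ 1 mod 11. 10 ≡ 0 mod 10. So 2^{10} ≡ 2^{0} ≡ 1 mod 11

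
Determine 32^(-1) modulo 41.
Since 41 is prime, by Fermat 32^(-1) ≡ 32^{39} ≡ 9 mod 41. Verify: 32 × 9 = 288 ≡ 1 mod 41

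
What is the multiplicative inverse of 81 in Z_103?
Since 103 is prime, by Fermat 81^(-1) ≡ 81^{101} ≡ 14 mod 103. Verify: 81 × 14 = 1134 ≡ 1 mod 103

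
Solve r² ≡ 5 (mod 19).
The square roots of 5 mod 19 are 9 and 10. Verify: 9² = 81 ≡ 5 (mod 19)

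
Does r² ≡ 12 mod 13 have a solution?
By Euler's criterion: 12^{6} ≡ 1 mod 13. Since this equals 1, 12 is a QR.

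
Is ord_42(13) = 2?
Powers of 13 mod 42: 13^1≡13, 13^2≡1. First k with 13^k≡1 is k=2. Yes, ord_42(13) = 2.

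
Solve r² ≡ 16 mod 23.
The square roots of 16 mod 23 are 4 and 19. Verify: 4² = 16 ≡ 16 mod 23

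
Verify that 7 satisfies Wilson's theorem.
(6)! mod 7 = 6. Since this equals -1 (mod 7), Wilson confirms 7 is prime.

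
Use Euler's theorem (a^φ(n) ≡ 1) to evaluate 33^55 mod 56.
By Euler: 33^{24} ≡ 1 mod 56 since gcd(33, 56) = 1. 55 = 2×24 + 7. So 33^{55} ≡ 33^{7} ≡ 33 mod 56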